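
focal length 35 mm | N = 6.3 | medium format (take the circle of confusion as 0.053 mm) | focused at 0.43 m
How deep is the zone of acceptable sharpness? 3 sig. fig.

Hyperfocal distance H = f²/(N·c) + f = 35²/(6.3 × 0.053) + 35 = 1225/0.3339 + 35 ≈ 3703.8 mm ≈ 3.704 m.
Near limit Dn = s·(H − f)/(H + s − 2f) = 430 × (3703.8 − 35) / (3703.8 + 430 − 2 × 35) = 430 × 3668.8 / 4063.8 ≈ 388.204 mm.
Far limit Df = s·(H − f)/(H − s) = 430 × (3703.8 − 35) / (3703.8 − 430) = 430 × 3668.8 / 3273.8 ≈ 481.882 mm.
Depth of field = Df − Dn = 481.882 − 388.204 ≈ 93.678 mm.

93.7 mm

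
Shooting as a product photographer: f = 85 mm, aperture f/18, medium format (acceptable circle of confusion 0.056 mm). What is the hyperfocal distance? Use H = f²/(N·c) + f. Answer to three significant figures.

7.25 m

Hyperfocal distance H = f²/(N·c) + f = 85²/(18 × 0.056) + 85 = 7225/1.008 + 85 ≈ 7252.7 mm ≈ 7.25 m.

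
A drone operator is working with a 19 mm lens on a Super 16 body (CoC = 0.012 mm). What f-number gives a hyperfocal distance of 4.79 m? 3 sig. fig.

Rearrange H = f²/(N·c) + f for N: N = f² / ((H − f)·c).
N = 19² / ((4790 − 19) × 0.012) = 361 / 57.25 ≈ 6.31.

f/6.31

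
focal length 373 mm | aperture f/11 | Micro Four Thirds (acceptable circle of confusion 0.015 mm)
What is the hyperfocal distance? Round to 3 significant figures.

844 m

Hyperfocal distance H = f²/(N·c) + f = 373²/(11 × 0.015) + 373 = 139129/0.165 + 373 ≈ 843579.1 mm ≈ 844 m.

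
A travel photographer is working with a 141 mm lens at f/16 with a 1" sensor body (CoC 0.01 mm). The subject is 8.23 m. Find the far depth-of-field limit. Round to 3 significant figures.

8.80 m

Hyperfocal distance H = f²/(N·c) + f = 141²/(16 × 0.01) + 141 = 19881/0.16 + 141 ≈ 124397.2 mm ≈ 124.4 m.
Far limit Df = s·(H − f)/(H − s) = 8230 × (124397.2 − 141) / (124397.2 − 8230) = 8230 × 124256.2 / 116167.2 ≈ 8803.1 mm ≈ 8.80 m.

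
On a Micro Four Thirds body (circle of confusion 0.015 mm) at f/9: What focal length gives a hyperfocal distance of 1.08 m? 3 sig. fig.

12.0 mm

From H = f²/(N·c) + f, with f ≪ H: f ≈ √(H·N·c) = √(1080 × 9 × 0.015) = √145.80 ≈ 12.07 mm.
Exact: f² + N·c·f − N·c·H = 0 ⇒ f = (−N·c + √((N·c)² + 4·N·c·H))/2 = (−0.135 + √583.22)/2 ≈ 12.007 mm ≈ 12.0 mm.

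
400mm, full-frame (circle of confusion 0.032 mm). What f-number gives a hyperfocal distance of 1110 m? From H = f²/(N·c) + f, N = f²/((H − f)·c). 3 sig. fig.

f/4.51

Rearrange H = f²/(N·c) + f for N: N = f² / ((H − f)·c).
N = 400² / ((1110000 − 400) × 0.032) = 160000 / 35507 ≈ 4.51.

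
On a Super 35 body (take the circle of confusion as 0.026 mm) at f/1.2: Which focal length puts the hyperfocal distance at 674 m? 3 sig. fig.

145 mm

From H = f²/(N·c) + f, with f ≪ H: f ≈ √(H·N·c) = √(674000 × 1.2 × 0.026) = √21029 ≈ 145.0 mm.
The +f correction barely moves this — solving exactly, f² + N·c·f − N·c·H = 0 ⇒ f = (−N·c + √((N·c)² + 4·N·c·H))/2 = (−0.0312 + √84115)/2 ≈ 145.00 mm, so f ≈ 145 mm.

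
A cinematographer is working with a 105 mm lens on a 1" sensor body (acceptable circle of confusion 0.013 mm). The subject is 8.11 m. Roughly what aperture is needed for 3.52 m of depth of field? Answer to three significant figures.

f/22

Write h = H − f = f²/(N·c). The thin-lens limits are Dn = s·h/(h + (s−f)) and Df = s·h/(h − (s−f)), so DoF = Df − Dn = 2·s·(s−f)·h / (h² − (s−f)²).
That is a quadratic in h: DoF·h² − 2·s·(s−f)·h − DoF·(s−f)² = 0 ⇒ h = (s−f)·(s + √(s² + DoF²)) / DoF = 8005 × (8110 + √(8110² + 3520²)) / 3520 = 8005 × (8110 + 8840.96) / 3520 ≈ 38549 mm.
Then N = f²/(c·h) = 105² / (0.013 × 38549) = 11025 / 501.14 ≈ 22.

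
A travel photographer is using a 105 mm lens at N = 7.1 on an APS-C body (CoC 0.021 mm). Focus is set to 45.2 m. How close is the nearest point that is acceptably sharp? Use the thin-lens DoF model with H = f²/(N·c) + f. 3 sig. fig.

28.1 m

Hyperfocal distance H = f²/(N·c) + f = 105²/(7.1 × 0.021) + 105 = 11025/0.1491 + 105 ≈ 74048.7 mm ≈ 74.05 m.
Near limit Dn = s·(H − f)/(H + s − 2f) = 45200 × (74048.7 − 105) / (74048.7 + 45200 − 2 × 105) = 45200 × 73943.7 / 119038.7 ≈ 28077 mm ≈ 28.1 m.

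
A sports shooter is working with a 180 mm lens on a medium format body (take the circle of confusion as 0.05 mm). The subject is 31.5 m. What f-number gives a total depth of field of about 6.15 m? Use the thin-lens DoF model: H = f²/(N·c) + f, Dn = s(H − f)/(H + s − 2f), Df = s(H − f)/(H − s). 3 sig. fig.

f/2.00

Write h = H − f = f²/(N·c). The thin-lens limits are Dn = s·h/(h + (s−f)) and Df = s·h/(h − (s−f)), so DoF = Df − Dn = 2·s·(s−f)·h / (h² − (s−f)²).
That is a quadratic in h: DoF·h² − 2·s·(s−f)·h − DoF·(s−f)² = 0 ⇒ h = (s−f)·(s + √(s² + DoF²)) / DoF = 31320 × (31500 + √(31500² + 6150²)) / 6150 = 31320 × (31500 + 32094.7) / 6150 ≈ 323868 mm.
Then N = f²/(c·h) = 180² / (0.05 × 323868) = 32400 / 16193 ≈ 2.00.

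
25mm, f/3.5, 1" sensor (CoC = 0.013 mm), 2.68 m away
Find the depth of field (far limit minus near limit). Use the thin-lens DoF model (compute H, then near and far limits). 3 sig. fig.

Hyperfocal distance H = f²/(N·c) + f = 25²/(3.5 × 0.013) + 25 = 625/0.0455 + 25 ≈ 13761.3 mm ≈ 13.76 m.
Near limit Dn = s·(H − f)/(H + s − 2f) = 2680 × (13761.3 − 25) / (13761.3 + 2680 − 2 × 25) = 2680 × 13736.3 / 16391.3 ≈ 2245.9 mm.
Far limit Df = s·(H − f)/(H − s) = 2680 × (13761.3 − 25) / (13761.3 − 2680) = 2680 × 13736.3 / 11081.3 ≈ 3322.1 mm.
Depth of field = Df − Dn = 3322.1 − 2245.9 ≈ 1076.2 mm ≈ 1.08 m.

1.08 m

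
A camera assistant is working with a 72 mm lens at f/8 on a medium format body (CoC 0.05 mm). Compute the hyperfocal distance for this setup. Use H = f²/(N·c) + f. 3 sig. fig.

13.0 m

Hyperfocal distance H = f²/(N·c) + f = 72²/(8 × 0.05) + 72 = 5184/0.4 + 72 ≈ 13032.0 mm ≈ 13.0 m.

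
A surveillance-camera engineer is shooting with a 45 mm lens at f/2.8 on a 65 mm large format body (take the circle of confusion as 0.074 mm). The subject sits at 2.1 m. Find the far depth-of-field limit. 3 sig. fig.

2.66 m

Hyperfocal distance H = f²/(N·c) + f = 45²/(2.8 × 0.074) + 45 = 2025/0.2072 + 45 ≈ 9818.2 mm ≈ 9.818 m.
Far limit Df = s·(H − f)/(H − s) = 2100 × (9818.2 − 45) / (9818.2 − 2100) = 2100 × 9773.2 / 7718.2 ≈ 2659.1 mm ≈ 2.66 m.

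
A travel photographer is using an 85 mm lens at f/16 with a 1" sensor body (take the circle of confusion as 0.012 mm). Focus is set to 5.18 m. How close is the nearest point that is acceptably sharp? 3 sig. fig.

4.56 m

Hyperfocal distance H = f²/(N·c) + f = 85²/(16 × 0.012) + 85 = 7225/0.192 + 85 ≈ 37715.2 mm ≈ 37.72 m.
Near limit Dn = s·(H − f)/(H + s − 2f) = 5180 × (37715.2 − 85) / (37715.2 + 5180 − 2 × 85) = 5180 × 37630.2 / 42725.2 ≈ 4562.3 mm ≈ 4.56 m.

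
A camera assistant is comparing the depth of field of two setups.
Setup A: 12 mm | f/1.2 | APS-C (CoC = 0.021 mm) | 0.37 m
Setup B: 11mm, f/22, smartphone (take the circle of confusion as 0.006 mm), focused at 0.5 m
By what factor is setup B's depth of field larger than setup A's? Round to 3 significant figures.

Setup A: H = 12²/(1.2×0.021) + 12 ≈ 5726.3 mm; DoF = Df − Dn = 394.730 − 348.186 ≈ 46.544 mm.
Setup B: H = 11²/(22×0.006) + 11 ≈ 927.7 mm; DoF = Df − Dn = 1071.71 − 326.06 ≈ 745.65 mm.
Ratio = 745.65 / 46.544 ≈ 16.0.

16.0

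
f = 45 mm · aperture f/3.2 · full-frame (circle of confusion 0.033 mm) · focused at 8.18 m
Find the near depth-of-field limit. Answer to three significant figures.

5.74 m

Hyperfocal distance H = f²/(N·c) + f = 45²/(3.2 × 0.033) + 45 = 2025/0.1056 + 45 ≈ 19221.1 mm ≈ 19.22 m.
Near limit Dn = s·(H − f)/(H + s − 2f) = 8180 × (19221.1 − 45) / (19221.1 + 8180 − 2 × 45) = 8180 × 19176.1 / 27311.1 ≈ 5743.5 mm ≈ 5.74 m.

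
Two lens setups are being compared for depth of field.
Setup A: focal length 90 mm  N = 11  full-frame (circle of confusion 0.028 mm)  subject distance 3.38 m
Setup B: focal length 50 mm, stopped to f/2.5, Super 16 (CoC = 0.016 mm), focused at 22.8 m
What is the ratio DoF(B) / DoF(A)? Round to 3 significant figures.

22.3

Setup A: H = 90²/(11×0.028) + 90 ≈ 26388.7 mm; DoF = Df − Dn = 3863.30 − 3004.17 ≈ 859.13 mm.
Setup B: H = 50²/(2.5×0.016) + 50 ≈ 62550.0 mm; DoF = Df − Dn = 35849 − 16716 ≈ 19133 mm.
Ratio = 19133 / 859.13 ≈ 22.3.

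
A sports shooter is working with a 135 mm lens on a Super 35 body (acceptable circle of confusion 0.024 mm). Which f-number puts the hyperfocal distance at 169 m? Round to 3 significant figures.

Rearrange H = f²/(N·c) + f for N: N = f² / ((H − f)·c).
N = 135² / ((169000 − 135) × 0.024) = 18225 / 4053 ≈ 4.50.

f/4.50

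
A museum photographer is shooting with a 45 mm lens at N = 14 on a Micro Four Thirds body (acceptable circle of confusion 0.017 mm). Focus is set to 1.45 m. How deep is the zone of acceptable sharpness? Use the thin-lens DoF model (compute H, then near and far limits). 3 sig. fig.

Hyperfocal distance H = f²/(N·c) + f = 45²/(14 × 0.017) + 45 = 2025/0.238 + 45 ≈ 8553.4 mm ≈ 8.553 m.
Near limit Dn = s·(H − f)/(H + s − 2f) = 1450 × (8553.4 − 45) / (8553.4 + 1450 − 2 × 45) = 1450 × 8508.4 / 9913.4 ≈ 1244.50 mm.
Far limit Df = s·(H − f)/(H − s) = 1450 × (8553.4 − 45) / (8553.4 − 1450) = 1450 × 8508.4 / 7103.4 ≈ 1736.80 mm.
Depth of field = Df − Dn = 1736.80 − 1244.50 ≈ 492.30 mm.

492 mm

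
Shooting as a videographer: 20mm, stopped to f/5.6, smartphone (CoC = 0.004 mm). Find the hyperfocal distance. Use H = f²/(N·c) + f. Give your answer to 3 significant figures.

17.9 m

Hyperfocal distance H = f²/(N·c) + f = 20²/(5.6 × 0.004) + 20 = 400/0.0224 + 20 ≈ 17877.1 mm ≈ 17.9 m.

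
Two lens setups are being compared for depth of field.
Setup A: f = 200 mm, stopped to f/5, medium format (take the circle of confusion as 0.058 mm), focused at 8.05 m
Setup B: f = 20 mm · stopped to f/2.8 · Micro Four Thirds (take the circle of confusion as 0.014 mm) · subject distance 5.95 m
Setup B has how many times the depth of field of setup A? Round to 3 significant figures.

Setup A: H = 200²/(5×0.058) + 200 ≈ 138131.0 mm; DoF = Df − Dn = 8535.79 − 7616.52 ≈ 919.27 mm.
Setup B: H = 20²/(2.8×0.014) + 20 ≈ 10224.1 mm; DoF = Df − Dn = 14205 − 3763 ≈ 10442 mm.
Ratio = 10442 / 919.27 ≈ 11.4.

11.4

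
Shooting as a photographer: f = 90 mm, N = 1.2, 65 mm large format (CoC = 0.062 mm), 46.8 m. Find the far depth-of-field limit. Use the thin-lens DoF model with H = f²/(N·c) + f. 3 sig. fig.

82.0 m

Hyperfocal distance H = f²/(N·c) + f = 90²/(1.2 × 0.062) + 90 = 8100/0.0744 + 90 ≈ 108961.0 mm ≈ 109.0 m.
Far limit Df = s·(H − f)/(H − s) = 46800 × (108961.0 − 90) / (108961.0 − 46800) = 46800 × 108871.0 / 62161.0 ≈ 81967 mm ≈ 82.0 m.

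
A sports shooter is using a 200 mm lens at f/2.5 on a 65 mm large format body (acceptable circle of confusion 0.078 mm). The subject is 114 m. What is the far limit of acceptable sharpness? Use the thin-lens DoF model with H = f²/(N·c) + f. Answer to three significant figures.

256 m

Hyperfocal distance H = f²/(N·c) + f = 200²/(2.5 × 0.078) + 200 = 40000/0.195 + 200 ≈ 205328.2 mm ≈ 205.3 m.
Far limit Df = s·(H − f)/(H − s) = 114000 × (205328.2 − 200) / (205328.2 − 114000) = 114000 × 205128.2 / 91328.2 ≈ 256050 mm ≈ 256 m.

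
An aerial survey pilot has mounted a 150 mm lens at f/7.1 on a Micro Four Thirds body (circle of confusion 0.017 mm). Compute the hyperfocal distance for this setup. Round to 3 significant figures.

Hyperfocal distance H = f²/(N·c) + f = 150²/(7.1 × 0.017) + 150 = 22500/0.1207 + 150 ≈ 186562.6 mm ≈ 187 m.

187 m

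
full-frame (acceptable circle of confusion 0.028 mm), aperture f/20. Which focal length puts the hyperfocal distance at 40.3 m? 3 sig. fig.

From H = f²/(N·c) + f, with f ≪ H: f ≈ √(H·N·c) = √(40300 × 20 × 0.028) = √22568 ≈ 150.2 mm.
The +f correction barely moves this — solving exactly, f² + N·c·f − N·c·H = 0 ⇒ f = (−N·c + √((N·c)² + 4·N·c·H))/2 = (−0.56 + √90272)/2 ≈ 149.95 mm, so f ≈ 150 mm.

150 mm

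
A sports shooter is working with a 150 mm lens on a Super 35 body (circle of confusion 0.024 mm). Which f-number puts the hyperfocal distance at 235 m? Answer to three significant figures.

f/3.99

Rearrange H = f²/(N·c) + f for N: N = f² / ((H − f)·c).
N = 150² / ((235000 − 150) × 0.024) = 22500 / 5636 ≈ 3.99.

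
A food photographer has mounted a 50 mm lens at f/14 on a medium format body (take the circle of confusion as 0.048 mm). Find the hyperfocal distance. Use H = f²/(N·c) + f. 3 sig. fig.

Hyperfocal distance H = f²/(N·c) + f = 50²/(14 × 0.048) + 50 = 2500/0.672 + 50 ≈ 3770.2 mm ≈ 3.77 m.

3.77 m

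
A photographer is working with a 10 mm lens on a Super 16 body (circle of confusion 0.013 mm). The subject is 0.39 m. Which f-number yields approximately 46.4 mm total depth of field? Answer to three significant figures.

f/1.20

Write h = H − f = f²/(N·c). The thin-lens limits are Dn = s·h/(h + (s−f)) and Df = s·h/(h − (s−f)), so DoF = Df − Dn = 2·s·(s−f)·h / (h² − (s−f)²).
That is a quadratic in h: DoF·h² − 2·s·(s−f)·h − DoF·(s−f)² = 0 ⇒ h = (s−f)·(s + √(s² + DoF²)) / DoF = 380 × (390 + √(390² + 46.4²)) / 46.4 = 380 × (390 + 392.751) / 46.4 ≈ 6410.5 mm.
Then N = f²/(c·h) = 10² / (0.013 × 6410.5) = 100 / 83.336 ≈ 1.20.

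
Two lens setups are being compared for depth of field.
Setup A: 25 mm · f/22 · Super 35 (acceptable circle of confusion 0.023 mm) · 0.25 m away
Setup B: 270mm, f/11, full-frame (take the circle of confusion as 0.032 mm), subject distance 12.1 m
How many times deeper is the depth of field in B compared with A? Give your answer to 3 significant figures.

14.7

Setup A: H = 25²/(22×0.023) + 25 ≈ 1260.2 mm; DoF = Df − Dn = 305.683 − 211.477 ≈ 94.206 mm.
Setup B: H = 270²/(11×0.032) + 270 ≈ 207372.3 mm; DoF = Df − Dn = 12833.0 − 11446.2 ≈ 1386.8 mm.
Ratio = 1386.8 / 94.206 ≈ 14.7.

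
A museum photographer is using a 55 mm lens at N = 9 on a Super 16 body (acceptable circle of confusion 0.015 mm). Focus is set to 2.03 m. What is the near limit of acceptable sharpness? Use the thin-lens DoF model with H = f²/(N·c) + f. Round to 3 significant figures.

1.87 m

Hyperfocal distance H = f²/(N·c) + f = 55²/(9 × 0.015) + 55 = 3025/0.135 + 55 ≈ 22462.4 mm ≈ 22.46 m.
Near limit Dn = s·(H − f)/(H + s − 2f) = 2030 × (22462.4 − 55) / (22462.4 + 2030 − 2 × 55) = 2030 × 22407.4 / 24382.4 ≈ 1865.6 mm ≈ 1.87 m.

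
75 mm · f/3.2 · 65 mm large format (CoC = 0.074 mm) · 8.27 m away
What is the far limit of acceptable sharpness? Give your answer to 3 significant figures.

12.6 m

Hyperfocal distance H = f²/(N·c) + f = 75²/(3.2 × 0.074) + 75 = 5625/0.2368 + 75 ≈ 23829.2 mm ≈ 23.83 m.
Far limit Df = s·(H − f)/(H − s) = 8270 × (23829.2 − 75) / (23829.2 − 8270) = 8270 × 23754.2 / 15559.2 ≈ 12626 mm ≈ 12.6 m.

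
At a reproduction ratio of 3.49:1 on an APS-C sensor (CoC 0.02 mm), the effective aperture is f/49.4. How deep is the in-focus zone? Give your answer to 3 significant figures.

0.162 mm

At magnification m, DoF ≈ 2·N_eff·c/m² = 2 × 49.4 × 0.02 / 3.49² = 1.976 / 12.18 ≈ 0.162 mm.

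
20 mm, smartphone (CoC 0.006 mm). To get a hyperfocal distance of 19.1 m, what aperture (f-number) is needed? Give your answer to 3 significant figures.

Rearrange H = f²/(N·c) + f for N: N = f² / ((H − f)·c).
N = 20² / ((19100 − 20) × 0.006) = 400 / 114.5 ≈ 3.49.

f/3.49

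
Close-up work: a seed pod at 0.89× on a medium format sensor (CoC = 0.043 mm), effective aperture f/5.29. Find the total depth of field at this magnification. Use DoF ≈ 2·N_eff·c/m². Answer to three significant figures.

0.574 mm

At magnification m, DoF ≈ 2·N_eff·c/m² = 2 × 5.29 × 0.043 / 0.89² = 0.4549 / 0.7921 ≈ 0.574 mm.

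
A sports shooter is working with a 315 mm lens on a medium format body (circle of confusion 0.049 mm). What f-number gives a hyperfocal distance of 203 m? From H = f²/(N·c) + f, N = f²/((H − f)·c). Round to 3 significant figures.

f/9.99

Rearrange H = f²/(N·c) + f for N: N = f² / ((H − f)·c).
N = 315² / ((203000 − 315) × 0.049) = 99225 / 9932 ≈ 9.99.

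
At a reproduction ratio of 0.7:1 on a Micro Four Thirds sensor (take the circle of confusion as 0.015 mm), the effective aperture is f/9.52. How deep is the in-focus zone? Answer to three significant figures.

0.583 mm

At magnification m, DoF ≈ 2·N_eff·c/m² = 2 × 9.52 × 0.015 / 0.7² = 0.2856 / 0.49 ≈ 0.583 mm.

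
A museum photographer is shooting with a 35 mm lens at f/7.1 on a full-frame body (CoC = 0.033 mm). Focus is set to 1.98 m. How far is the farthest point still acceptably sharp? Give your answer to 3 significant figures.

3.15 m

Hyperfocal distance H = f²/(N·c) + f = 35²/(7.1 × 0.033) + 35 = 1225/0.2343 + 35 ≈ 5263.3 mm ≈ 5.263 m.
Far limit Df = s·(H − f)/(H − s) = 1980 × (5263.3 − 35) / (5263.3 − 1980) = 1980 × 5228.3 / 3283.3 ≈ 3152.9 mm ≈ 3.15 m.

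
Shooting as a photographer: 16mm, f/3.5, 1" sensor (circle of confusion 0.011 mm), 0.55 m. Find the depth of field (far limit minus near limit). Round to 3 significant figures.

88.9 mm

Hyperfocal distance H = f²/(N·c) + f = 16²/(3.5 × 0.011) + 16 = 256/0.0385 + 16 ≈ 6665.4 mm ≈ 6.665 m.
Near limit Dn = s·(H − f)/(H + s − 2f) = 550 × (6665.4 − 16) / (6665.4 + 550 − 2 × 16) = 550 × 6649.4 / 7183.4 ≈ 509.114 mm.
Far limit Df = s·(H − f)/(H − s) = 550 × (6665.4 − 16) / (6665.4 − 550) = 550 × 6649.4 / 6115.4 ≈ 598.027 mm.
Depth of field = Df − Dn = 598.027 − 509.114 ≈ 88.913 mm.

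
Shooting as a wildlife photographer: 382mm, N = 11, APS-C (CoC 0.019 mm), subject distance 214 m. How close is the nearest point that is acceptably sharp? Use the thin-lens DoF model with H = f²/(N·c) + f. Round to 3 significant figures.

164 m

Hyperfocal distance H = f²/(N·c) + f = 382²/(11 × 0.019) + 382 = 145924/0.209 + 382 ≈ 698583.0 mm ≈ 698.6 m.
Near limit Dn = s·(H − f)/(H + s − 2f) = 214000 × (698583.0 − 382) / (698583.0 + 214000 − 2 × 382) = 214000 × 698201.0 / 911819.0 ≈ 163865 mm ≈ 164 m.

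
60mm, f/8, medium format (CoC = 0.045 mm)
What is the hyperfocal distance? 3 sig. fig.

10.1 m

Hyperfocal distance H = f²/(N·c) + f = 60²/(8 × 0.045) + 60 = 3600/0.36 + 60 ≈ 10060.0 mm ≈ 10.1 m.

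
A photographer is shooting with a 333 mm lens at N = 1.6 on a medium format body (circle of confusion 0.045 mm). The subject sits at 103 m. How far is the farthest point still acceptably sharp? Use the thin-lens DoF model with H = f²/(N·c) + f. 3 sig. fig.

110 m

Hyperfocal distance H = f²/(N·c) + f = 333²/(1.6 × 0.045) + 333 = 110889/0.072 + 333 ≈ 1540458.0 mm ≈ 1540 m.
Far limit Df = s·(H − f)/(H − s) = 103000 × (1540458.0 − 333) / (1540458.0 − 103000) = 103000 × 1540125.0 / 1437458.0 ≈ 110357 mm ≈ 110 m.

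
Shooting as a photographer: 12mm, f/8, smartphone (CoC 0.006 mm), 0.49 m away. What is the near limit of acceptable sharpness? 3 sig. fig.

Hyperfocal distance H = f²/(N·c) + f = 12²/(8 × 0.006) + 12 = 144/0.048 + 12 ≈ 3012.0 mm ≈ 3.012 m.
Near limit Dn = s·(H − f)/(H + s − 2f) = 490 × (3012.0 − 12) / (3012.0 + 490 − 2 × 12) = 490 × 3000.0 / 3478.0 ≈ 422.66 mm.

423 mm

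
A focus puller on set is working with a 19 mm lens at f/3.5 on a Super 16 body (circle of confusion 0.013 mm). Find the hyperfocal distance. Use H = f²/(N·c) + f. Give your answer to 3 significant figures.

Hyperfocal distance H = f²/(N·c) + f = 19²/(3.5 × 0.013) + 19 = 361/0.0455 + 19 ≈ 7953.1 mm ≈ 7.95 m.

7.95 m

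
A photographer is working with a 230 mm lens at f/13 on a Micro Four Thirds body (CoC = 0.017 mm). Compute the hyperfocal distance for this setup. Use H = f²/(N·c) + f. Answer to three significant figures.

Hyperfocal distance H = f²/(N·c) + f = 230²/(13 × 0.017) + 230 = 52900/0.221 + 230 ≈ 239596.5 mm ≈ 240 m.

240 m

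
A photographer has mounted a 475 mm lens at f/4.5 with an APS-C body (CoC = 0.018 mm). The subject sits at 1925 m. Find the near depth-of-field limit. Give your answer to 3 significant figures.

Hyperfocal distance H = f²/(N·c) + f = 475²/(4.5 × 0.018) + 475 = 225625/0.081 + 475 ≈ 2785968.8 mm ≈ 2786 m.
Near limit Dn = s·(H − f)/(H + s − 2f) = 1925000 × (2785968.8 − 475) / (2785968.8 + 1925000 − 2 × 475) = 1925000 × 2785493.8 / 4710018.8 ≈ 1138440 mm ≈ 1140 m.

1140 m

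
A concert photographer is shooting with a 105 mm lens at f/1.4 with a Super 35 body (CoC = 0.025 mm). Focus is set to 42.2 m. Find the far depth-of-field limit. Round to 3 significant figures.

Hyperfocal distance H = f²/(N·c) + f = 105²/(1.4 × 0.025) + 105 = 11025/0.035 + 105 ≈ 315105.0 mm ≈ 315.1 m.
Far limit Df = s·(H − f)/(H − s) = 42200 × (315105.0 − 105) / (315105.0 − 42200) = 42200 × 315000.0 / 272905.0 ≈ 48709 mm ≈ 48.7 m.

48.7 m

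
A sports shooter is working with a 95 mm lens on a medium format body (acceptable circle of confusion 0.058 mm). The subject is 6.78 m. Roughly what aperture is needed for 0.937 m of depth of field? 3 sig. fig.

f/1.60

Write h = H − f = f²/(N·c). The thin-lens limits are Dn = s·h/(h + (s−f)) and Df = s·h/(h − (s−f)), so DoF = Df − Dn = 2·s·(s−f)·h / (h² − (s−f)²).
That is a quadratic in h: DoF·h² − 2·s·(s−f)·h − DoF·(s−f)² = 0 ⇒ h = (s−f)·(s + √(s² + DoF²)) / DoF = 6685 × (6780 + √(6780² + 937²)) / 937 = 6685 × (6780 + 6844.44) / 937 ≈ 97203 mm.
Then N = f²/(c·h) = 95² / (0.058 × 97203) = 9025 / 5637.8 ≈ 1.60.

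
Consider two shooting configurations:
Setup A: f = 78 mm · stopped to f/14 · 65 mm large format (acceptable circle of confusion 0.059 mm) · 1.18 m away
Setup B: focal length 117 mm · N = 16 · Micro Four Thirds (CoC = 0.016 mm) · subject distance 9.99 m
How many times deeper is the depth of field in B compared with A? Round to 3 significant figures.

Setup A: H = 78²/(14×0.059) + 78 ≈ 7443.6 mm; DoF = Df − Dn = 1387.61 − 1026.43 ≈ 361.18 mm.
Setup B: H = 117²/(16×0.016) + 117 ≈ 53589.7 mm; DoF = Df − Dn = 12252.2 − 8433.0 ≈ 3819.2 mm.
Ratio = 3819.2 / 361.18 ≈ 10.6.

10.6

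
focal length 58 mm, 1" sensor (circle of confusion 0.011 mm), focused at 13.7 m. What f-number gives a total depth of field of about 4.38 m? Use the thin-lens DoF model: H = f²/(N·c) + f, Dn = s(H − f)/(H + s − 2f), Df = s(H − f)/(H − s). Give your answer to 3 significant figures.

f/3.50

Write h = H − f = f²/(N·c). The thin-lens limits are Dn = s·h/(h + (s−f)) and Df = s·h/(h − (s−f)), so DoF = Df − Dn = 2·s·(s−f)·h / (h² − (s−f)²).
That is a quadratic in h: DoF·h² − 2·s·(s−f)·h − DoF·(s−f)² = 0 ⇒ h = (s−f)·(s + √(s² + DoF²)) / DoF = 13642 × (13700 + √(13700² + 4380²)) / 4380 = 13642 × (13700 + 14383.1) / 4380 ≈ 87468 mm.
Then N = f²/(c·h) = 58² / (0.011 × 87468) = 3364 / 962.15 ≈ 3.50.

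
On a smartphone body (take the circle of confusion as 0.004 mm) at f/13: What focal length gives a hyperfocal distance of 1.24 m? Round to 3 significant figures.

From H = f²/(N·c) + f, with f ≪ H: f ≈ √(H·N·c) = √(1240 × 13 × 0.004) = √64.480 ≈ 8.030 mm.
Exact: f² + N·c·f − N·c·H = 0 ⇒ f = (−N·c + √((N·c)² + 4·N·c·H))/2 = (−0.052 + √257.92)/2 ≈ 8.0040 mm ≈ 8.00 mm.

8.00 mm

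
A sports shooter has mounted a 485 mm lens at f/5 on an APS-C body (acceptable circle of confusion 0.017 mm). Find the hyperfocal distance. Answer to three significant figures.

Hyperfocal distance H = f²/(N·c) + f = 485²/(5 × 0.017) + 485 = 235225/0.085 + 485 ≈ 2767837.9 mm ≈ 2770 m.

2770 m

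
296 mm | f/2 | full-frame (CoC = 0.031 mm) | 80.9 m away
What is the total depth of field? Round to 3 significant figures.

9.26 m

Hyperfocal distance H = f²/(N·c) + f = 296²/(2 × 0.031) + 296 = 87616/0.062 + 296 ≈ 1413457.3 mm ≈ 1413 m.
Near limit Dn = s·(H − f)/(H + s − 2f) = 80900 × (1413457.3 − 296) / (1413457.3 + 80900 − 2 × 296) = 80900 × 1413161.3 / 1493765.3 ≈ 76534.6 mm.
Far limit Df = s·(H − f)/(H − s) = 80900 × (1413457.3 − 296) / (1413457.3 − 80900) = 80900 × 1413161.3 / 1332557.3 ≈ 85793.5 mm.
Depth of field = Df − Dn = 85793.5 − 76534.6 ≈ 9258.9 mm ≈ 9.26 m.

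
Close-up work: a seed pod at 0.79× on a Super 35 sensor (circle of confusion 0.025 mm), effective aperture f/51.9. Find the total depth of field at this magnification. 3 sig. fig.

4.16 mm

At magnification m, DoF ≈ 2·N_eff·c/m² = 2 × 51.9 × 0.025 / 0.79² = 2.595 / 0.6241 ≈ 4.16 mm.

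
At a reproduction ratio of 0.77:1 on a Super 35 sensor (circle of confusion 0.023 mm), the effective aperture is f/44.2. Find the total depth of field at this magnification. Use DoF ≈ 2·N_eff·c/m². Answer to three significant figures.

3.43 mm

At magnification m, DoF ≈ 2·N_eff·c/m² = 2 × 44.2 × 0.023 / 0.77² = 2.033 / 0.5929 ≈ 3.43 mm.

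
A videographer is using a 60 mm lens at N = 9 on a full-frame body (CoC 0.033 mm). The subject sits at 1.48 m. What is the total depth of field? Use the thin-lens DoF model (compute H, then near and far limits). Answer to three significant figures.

Hyperfocal distance H = f²/(N·c) + f = 60²/(9 × 0.033) + 60 = 3600/0.297 + 60 ≈ 12181.2 mm ≈ 12.18 m.
Near limit Dn = s·(H − f)/(H + s − 2f) = 1480 × (12181.2 − 60) / (12181.2 + 1480 − 2 × 60) = 1480 × 12121.2 / 13541.2 ≈ 1324.80 mm.
Far limit Df = s·(H − f)/(H − s) = 1480 × (12181.2 − 60) / (12181.2 − 1480) = 1480 × 12121.2 / 10701.2 ≈ 1676.39 mm.
Depth of field = Df − Dn = 1676.39 − 1324.80 ≈ 351.59 mm.

352 mm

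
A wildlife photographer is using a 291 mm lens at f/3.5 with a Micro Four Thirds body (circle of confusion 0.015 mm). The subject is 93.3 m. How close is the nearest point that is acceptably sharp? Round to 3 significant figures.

88.2 m

Hyperfocal distance H = f²/(N·c) + f = 291²/(3.5 × 0.015) + 291 = 84681/0.0525 + 291 ≈ 1613262.4 mm ≈ 1613 m.
Near limit Dn = s·(H − f)/(H + s − 2f) = 93300 × (1613262.4 − 291) / (1613262.4 + 93300 − 2 × 291) = 93300 × 1612971.4 / 1705980.4 ≈ 88213 mm ≈ 88.2 m.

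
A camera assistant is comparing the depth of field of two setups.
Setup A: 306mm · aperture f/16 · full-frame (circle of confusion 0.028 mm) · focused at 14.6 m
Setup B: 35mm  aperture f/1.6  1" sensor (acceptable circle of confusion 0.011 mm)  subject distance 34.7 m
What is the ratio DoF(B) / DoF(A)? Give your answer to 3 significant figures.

Setup A: H = 306²/(16×0.028) + 306 ≈ 209314.9 mm; DoF = Df − Dn = 15671.8 − 13665.4 ≈ 2006.4 mm.
Setup B: H = 35²/(1.6×0.011) + 35 ≈ 69637.3 mm; DoF = Df − Dn = 69130 − 23164 ≈ 45966 mm.
Ratio = 45966 / 2006.4 ≈ 22.9.

22.9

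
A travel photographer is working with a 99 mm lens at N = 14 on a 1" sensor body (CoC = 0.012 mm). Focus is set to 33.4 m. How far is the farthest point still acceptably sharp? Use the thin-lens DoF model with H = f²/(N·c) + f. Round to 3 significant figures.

77.8 m

Hyperfocal distance H = f²/(N·c) + f = 99²/(14 × 0.012) + 99 = 9801/0.168 + 99 ≈ 58438.3 mm ≈ 58.44 m.
Far limit Df = s·(H − f)/(H − s) = 33400 × (58438.3 − 99) / (58438.3 − 33400) = 33400 × 58339.3 / 25038.3 ≈ 77822 mm ≈ 77.8 m.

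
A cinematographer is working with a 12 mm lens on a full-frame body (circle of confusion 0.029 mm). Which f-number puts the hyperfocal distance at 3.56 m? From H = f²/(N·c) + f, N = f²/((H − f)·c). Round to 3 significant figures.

f/1.40

Rearrange H = f²/(N·c) + f for N: N = f² / ((H − f)·c).
N = 12² / ((3560 − 12) × 0.029) = 144 / 102.9 ≈ 1.40.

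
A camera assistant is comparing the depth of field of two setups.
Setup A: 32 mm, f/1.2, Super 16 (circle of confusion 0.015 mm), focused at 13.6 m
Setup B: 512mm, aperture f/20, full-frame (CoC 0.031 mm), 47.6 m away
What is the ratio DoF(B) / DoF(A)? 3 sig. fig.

1.56

Setup A: H = 32²/(1.2×0.015) + 32 ≈ 56920.9 mm; DoF = Df − Dn = 17859.5 − 10981.0 ≈ 6878.5 mm.
Setup B: H = 512²/(20×0.031) + 512 ≈ 423324.9 mm; DoF = Df − Dn = 53566 − 42830 ≈ 10736 mm.
Ratio = 10736 / 6878.5 ≈ 1.56.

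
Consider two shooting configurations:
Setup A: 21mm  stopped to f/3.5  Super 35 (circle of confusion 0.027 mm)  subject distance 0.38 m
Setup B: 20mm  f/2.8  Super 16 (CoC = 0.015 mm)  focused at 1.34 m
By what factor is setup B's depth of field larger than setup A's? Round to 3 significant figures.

Setup A: H = 21²/(3.5×0.027) + 21 ≈ 4687.7 mm; DoF = Df − Dn = 411.669 − 352.855 ≈ 58.814 mm.
Setup B: H = 20²/(2.8×0.015) + 20 ≈ 9543.8 mm; DoF = Df − Dn = 1555.61 − 1176.88 ≈ 378.73 mm.
Ratio = 378.73 / 58.814 ≈ 6.44.

6.44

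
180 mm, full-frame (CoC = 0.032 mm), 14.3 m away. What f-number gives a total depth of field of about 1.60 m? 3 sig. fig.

Write h = H − f = f²/(N·c). The thin-lens limits are Dn = s·h/(h + (s−f)) and Df = s·h/(h − (s−f)), so DoF = Df − Dn = 2·s·(s−f)·h / (h² − (s−f)²).
That is a quadratic in h: DoF·h² − 2·s·(s−f)·h − DoF·(s−f)² = 0 ⇒ h = (s−f)·(s + √(s² + DoF²)) / DoF = 14120 × (14300 + √(14300² + 1600²)) / 1600 = 14120 × (14300 + 14389.2) / 1600 ≈ 253182 mm.
Then N = f²/(c·h) = 180² / (0.032 × 253182) = 32400 / 8101.8 ≈ 4.

f/4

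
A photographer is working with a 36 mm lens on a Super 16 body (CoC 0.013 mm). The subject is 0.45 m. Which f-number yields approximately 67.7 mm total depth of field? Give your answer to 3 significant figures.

f/18

Write h = H − f = f²/(N·c). The thin-lens limits are Dn = s·h/(h + (s−f)) and Df = s·h/(h − (s−f)), so DoF = Df − Dn = 2·s·(s−f)·h / (h² − (s−f)²).
That is a quadratic in h: DoF·h² − 2·s·(s−f)·h − DoF·(s−f)² = 0 ⇒ h = (s−f)·(s + √(s² + DoF²)) / DoF = 414 × (450 + √(450² + 67.7²)) / 67.7 = 414 × (450 + 455.064) / 67.7 ≈ 5534.7 mm.
Then N = f²/(c·h) = 36² / (0.013 × 5534.7) = 1296 / 71.951 ≈ 18.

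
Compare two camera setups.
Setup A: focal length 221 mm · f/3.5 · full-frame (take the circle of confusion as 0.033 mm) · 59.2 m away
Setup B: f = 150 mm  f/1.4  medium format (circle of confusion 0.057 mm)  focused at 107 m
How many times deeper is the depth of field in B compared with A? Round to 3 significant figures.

5.62

Setup A: H = 221²/(3.5×0.033) + 221 ≈ 423086.8 mm; DoF = Df − Dn = 68795 − 51954 ≈ 16841 mm.
Setup B: H = 150²/(1.4×0.057) + 150 ≈ 282104.9 mm; DoF = Df − Dn = 172292 − 77595 ≈ 94697 mm.
Ratio = 94697 / 16841 ≈ 5.62.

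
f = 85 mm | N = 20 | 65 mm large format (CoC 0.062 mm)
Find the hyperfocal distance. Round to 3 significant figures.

5.91 m

Hyperfocal distance H = f²/(N·c) + f = 85²/(20 × 0.062) + 85 = 7225/1.24 + 85 ≈ 5911.6 mm ≈ 5.91 m.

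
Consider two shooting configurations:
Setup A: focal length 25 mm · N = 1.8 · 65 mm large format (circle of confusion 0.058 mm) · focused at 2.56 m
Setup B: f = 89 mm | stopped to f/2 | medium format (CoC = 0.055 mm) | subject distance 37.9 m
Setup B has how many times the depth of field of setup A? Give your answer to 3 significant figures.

20.8

Setup A: H = 25²/(1.8×0.058) + 25 ≈ 6011.6 mm; DoF = Df − Dn = 4440.2 − 1798.5 ≈ 2641.7 mm.
Setup B: H = 89²/(2×0.055) + 89 ≈ 72098.1 mm; DoF = Df − Dn = 79804 − 24851 ≈ 54953 mm.
Ratio = 54953 / 2641.7 ≈ 20.8.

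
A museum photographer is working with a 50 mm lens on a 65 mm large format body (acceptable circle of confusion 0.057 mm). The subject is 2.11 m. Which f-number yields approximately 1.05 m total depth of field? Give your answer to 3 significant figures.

f/5

Write h = H − f = f²/(N·c). The thin-lens limits are Dn = s·h/(h + (s−f)) and Df = s·h/(h − (s−f)), so DoF = Df − Dn = 2·s·(s−f)·h / (h² − (s−f)²).
That is a quadratic in h: DoF·h² − 2·s·(s−f)·h − DoF·(s−f)² = 0 ⇒ h = (s−f)·(s + √(s² + DoF²)) / DoF = 2060 × (2110 + √(2110² + 1050²)) / 1050 = 2060 × (2110 + 2356.82) / 1050 ≈ 8763.5 mm.
Then N = f²/(c·h) = 50² / (0.057 × 8763.5) = 2500 / 499.52 ≈ 5.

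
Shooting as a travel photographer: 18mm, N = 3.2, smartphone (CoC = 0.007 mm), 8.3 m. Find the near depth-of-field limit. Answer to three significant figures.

Hyperfocal distance H = f²/(N·c) + f = 18²/(3.2 × 0.007) + 18 = 324/0.0224 + 18 ≈ 14482.3 mm ≈ 14.48 m.
Near limit Dn = s·(H − f)/(H + s − 2f) = 8300 × (14482.3 − 18) / (14482.3 + 8300 − 2 × 18) = 8300 × 14464.3 / 22746.3 ≈ 5277.9 mm ≈ 5.28 m.

5.28 m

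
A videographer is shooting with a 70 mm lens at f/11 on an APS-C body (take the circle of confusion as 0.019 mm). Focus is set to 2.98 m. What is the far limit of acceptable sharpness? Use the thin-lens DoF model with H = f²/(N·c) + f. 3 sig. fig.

Hyperfocal distance H = f²/(N·c) + f = 70²/(11 × 0.019) + 70 = 4900/0.209 + 70 ≈ 23515.0 mm ≈ 23.51 m.
Far limit Df = s·(H − f)/(H − s) = 2980 × (23515.0 − 70) / (23515.0 − 2980) = 2980 × 23445.0 / 20535.0 ≈ 3402.3 mm ≈ 3.40 m.

3.40 m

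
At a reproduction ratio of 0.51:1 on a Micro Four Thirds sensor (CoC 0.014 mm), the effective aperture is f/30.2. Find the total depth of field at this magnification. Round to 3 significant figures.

At magnification m, DoF ≈ 2·N_eff·c/m² = 2 × 30.2 × 0.014 / 0.51² = 0.8456 / 0.2601 ≈ 3.25 mm.

3.25 mm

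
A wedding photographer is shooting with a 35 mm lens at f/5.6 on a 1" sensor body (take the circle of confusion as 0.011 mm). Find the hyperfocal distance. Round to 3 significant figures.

Hyperfocal distance H = f²/(N·c) + f = 35²/(5.6 × 0.011) + 35 = 1225/0.0616 + 35 ≈ 19921.4 mm ≈ 19.9 m.

19.9 m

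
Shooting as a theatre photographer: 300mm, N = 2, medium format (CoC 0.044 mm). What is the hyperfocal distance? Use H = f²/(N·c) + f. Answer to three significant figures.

Hyperfocal distance H = f²/(N·c) + f = 300²/(2 × 0.044) + 300 = 90000/0.088 + 300 ≈ 1023027.3 mm ≈ 1020 m.

1020 m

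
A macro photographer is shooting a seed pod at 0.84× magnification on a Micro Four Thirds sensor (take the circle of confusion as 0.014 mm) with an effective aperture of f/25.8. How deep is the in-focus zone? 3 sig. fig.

1.02 mm

At magnification m, DoF ≈ 2·N_eff·c/m² = 2 × 25.8 × 0.014 / 0.84² = 0.7224 / 0.7056 ≈ 1.02 mm.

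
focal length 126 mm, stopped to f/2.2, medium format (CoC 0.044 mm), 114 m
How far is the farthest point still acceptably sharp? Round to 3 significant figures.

Hyperfocal distance H = f²/(N·c) + f = 126²/(2.2 × 0.044) + 126 = 15876/0.0968 + 126 ≈ 164134.3 mm ≈ 164.1 m.
Far limit Df = s·(H − f)/(H − s) = 114000 × (164134.3 − 126) / (164134.3 − 114000) = 114000 × 164008.3 / 50134.3 ≈ 372937 mm ≈ 373 m.

373 m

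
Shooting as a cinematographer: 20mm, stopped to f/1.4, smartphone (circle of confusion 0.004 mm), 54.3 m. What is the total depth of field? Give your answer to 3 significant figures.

195 m

Hyperfocal distance H = f²/(N·c) + f = 20²/(1.4 × 0.004) + 20 = 400/0.0056 + 20 ≈ 71448.6 mm ≈ 71.45 m.
Near limit Dn = s·(H − f)/(H + s − 2f) = 54300 × (71448.6 − 20) / (71448.6 + 54300 − 2 × 20) = 54300 × 71428.6 / 125708.6 ≈ 30854 mm.
Far limit Df = s·(H − f)/(H − s) = 54300 × (71448.6 − 20) / (71448.6 − 54300) = 54300 × 71428.6 / 17148.6 ≈ 226175 mm.
Depth of field = Df − Dn = 226175 − 30854 ≈ 195321 mm ≈ 195 m.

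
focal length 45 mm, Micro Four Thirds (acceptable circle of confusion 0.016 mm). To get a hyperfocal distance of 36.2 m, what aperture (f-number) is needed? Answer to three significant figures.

Rearrange H = f²/(N·c) + f for N: N = f² / ((H − f)·c).
N = 45² / ((36200 − 45) × 0.016) = 2025 / 578.5 ≈ 3.50.

f/3.50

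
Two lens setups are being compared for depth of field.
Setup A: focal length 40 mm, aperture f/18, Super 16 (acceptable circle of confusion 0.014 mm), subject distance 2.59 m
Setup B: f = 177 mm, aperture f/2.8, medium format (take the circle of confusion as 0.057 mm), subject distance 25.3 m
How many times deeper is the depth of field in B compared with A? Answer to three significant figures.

2.65

Setup A: H = 40²/(18×0.014) + 40 ≈ 6389.2 mm; DoF = Df − Dn = 4328.4 − 1847.9 ≈ 2480.5 mm.
Setup B: H = 177²/(2.8×0.057) + 177 ≈ 196474.0 mm; DoF = Df − Dn = 29013.3 − 22429.4 ≈ 6583.9 mm.
Ratio = 6583.9 / 2480.5 ≈ 2.65.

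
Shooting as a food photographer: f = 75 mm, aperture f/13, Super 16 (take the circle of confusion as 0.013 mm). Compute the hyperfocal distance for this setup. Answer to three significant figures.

33.4 m

Hyperfocal distance H = f²/(N·c) + f = 75²/(13 × 0.013) + 75 = 5625/0.169 + 75 ≈ 33359.0 mm ≈ 33.4 m.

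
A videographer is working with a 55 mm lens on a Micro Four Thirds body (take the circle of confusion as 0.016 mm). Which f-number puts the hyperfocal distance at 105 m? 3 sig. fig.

f/1.80

Rearrange H = f²/(N·c) + f for N: N = f² / ((H − f)·c).
N = 55² / ((105000 − 55) × 0.016) = 3025 / 1679 ≈ 1.80.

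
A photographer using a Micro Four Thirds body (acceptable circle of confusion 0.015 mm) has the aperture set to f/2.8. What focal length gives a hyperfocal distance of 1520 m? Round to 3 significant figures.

From H = f²/(N·c) + f, with f ≪ H: f ≈ √(H·N·c) = √(1520000 × 2.8 × 0.015) = √63840 ≈ 252.7 mm.
The +f correction barely moves this — solving exactly, f² + N·c·f − N·c·H = 0 ⇒ f = (−N·c + √((N·c)² + 4·N·c·H))/2 = (−0.042 + √255360)/2 ≈ 252.64 mm, so f ≈ 253 mm.

253 mm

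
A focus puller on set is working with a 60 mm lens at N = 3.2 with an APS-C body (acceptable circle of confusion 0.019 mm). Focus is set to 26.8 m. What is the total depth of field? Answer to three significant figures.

30.4 m

Hyperfocal distance H = f²/(N·c) + f = 60²/(3.2 × 0.019) + 60 = 3600/0.0608 + 60 ≈ 59270.5 mm ≈ 59.27 m.
Near limit Dn = s·(H − f)/(H + s − 2f) = 26800 × (59270.5 − 60) / (59270.5 + 26800 − 2 × 60) = 26800 × 59210.5 / 85950.5 ≈ 18462 mm.
Far limit Df = s·(H − f)/(H − s) = 26800 × (59270.5 − 60) / (59270.5 − 26800) = 26800 × 59210.5 / 32470.5 ≈ 48870 mm.
Depth of field = Df − Dn = 48870 − 18462 ≈ 30408 mm ≈ 30.4 m.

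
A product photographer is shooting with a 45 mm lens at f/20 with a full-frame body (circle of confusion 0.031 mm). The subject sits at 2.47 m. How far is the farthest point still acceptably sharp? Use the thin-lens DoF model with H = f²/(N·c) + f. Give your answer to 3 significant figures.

9.59 m

Hyperfocal distance H = f²/(N·c) + f = 45²/(20 × 0.031) + 45 = 2025/0.62 + 45 ≈ 3311.1 mm ≈ 3.311 m.
Far limit Df = s·(H − f)/(H − s) = 2470 × (3311.1 − 45) / (3311.1 − 2470) = 2470 × 3266.1 / 841.1 ≈ 9591.1 mm ≈ 9.59 m.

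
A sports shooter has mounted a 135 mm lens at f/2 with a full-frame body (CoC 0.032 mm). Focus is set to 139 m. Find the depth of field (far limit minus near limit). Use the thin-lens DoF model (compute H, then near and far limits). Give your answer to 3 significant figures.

Hyperfocal distance H = f²/(N·c) + f = 135²/(2 × 0.032) + 135 = 18225/0.064 + 135 ≈ 284900.6 mm ≈ 284.9 m.
Near limit Dn = s·(H − f)/(H + s − 2f) = 139000 × (284900.6 − 135) / (284900.6 + 139000 − 2 × 135) = 139000 × 284765.6 / 423630.6 ≈ 93436 mm.
Far limit Df = s·(H − f)/(H − s) = 139000 × (284900.6 − 135) / (284900.6 − 139000) = 139000 × 284765.6 / 145900.6 ≈ 271297 mm.
Depth of field = Df − Dn = 271297 − 93436 ≈ 177861 mm ≈ 178 m.

178 m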